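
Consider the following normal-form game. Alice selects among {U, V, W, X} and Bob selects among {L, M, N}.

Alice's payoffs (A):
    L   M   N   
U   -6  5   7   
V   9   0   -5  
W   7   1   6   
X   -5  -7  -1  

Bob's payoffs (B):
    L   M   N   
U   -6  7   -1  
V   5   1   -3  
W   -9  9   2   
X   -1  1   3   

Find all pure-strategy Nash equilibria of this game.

A profile is a Nash equilibrium when each player is best-responding to the other.
Alice's best responses — vs L: V (payoff 9); vs M: U (payoff 5); vs N: U (payoff 7).
Bob's best responses — vs U: M (payoff 7); vs V: L (payoff 5); vs W: M (payoff 9); vs X: N (payoff 3).
Mutual best responses occur at (U, M) and (V, L); at each, neither player gains by switching.

(U, M) and (V, L)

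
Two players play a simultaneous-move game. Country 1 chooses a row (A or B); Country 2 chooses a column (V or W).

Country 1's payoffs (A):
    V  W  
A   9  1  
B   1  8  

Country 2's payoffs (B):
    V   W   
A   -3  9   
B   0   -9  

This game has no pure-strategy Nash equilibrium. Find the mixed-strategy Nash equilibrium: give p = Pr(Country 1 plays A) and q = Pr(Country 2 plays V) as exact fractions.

p = 3/7, q = 7/15

In a mixed NE each player is indifferent between their pure strategies, so the opponent's mix sets the indifference.
Country 2 indifferent between V and W: p·(-3) + (1−p)·0 = p·9 + (1−p)·(-9) ⟹ 0 + (-3)p = (-9) + 18p ⟹ p = 3/7.
Country 1 indifferent between A and B: q·9 + (1−q)·1 = q·1 + (1−q)·8 ⟹ 1 + 8q = 8 + (-7)q ⟹ q = 7/15.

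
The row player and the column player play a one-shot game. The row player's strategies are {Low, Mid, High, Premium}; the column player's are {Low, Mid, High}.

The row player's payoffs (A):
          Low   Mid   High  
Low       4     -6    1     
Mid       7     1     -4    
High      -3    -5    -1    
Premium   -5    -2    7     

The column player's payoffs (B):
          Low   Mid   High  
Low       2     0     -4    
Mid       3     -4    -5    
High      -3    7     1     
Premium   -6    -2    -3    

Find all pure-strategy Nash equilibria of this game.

(Mid, Low)

Check mutual best responses: a cell is a NE iff neither player can gain by unilaterally deviating.
The row player's best responses — vs Low: Mid (payoff 7); vs Mid: Mid (payoff 1); vs High: Premium (payoff 7).
The column player's best responses — vs Low: Low (payoff 2); vs Mid: Low (payoff 3); vs High: Mid (payoff 7); vs Premium: Mid (payoff -2).
The only mutual best response is (Mid, Low); neither player gains by switching there.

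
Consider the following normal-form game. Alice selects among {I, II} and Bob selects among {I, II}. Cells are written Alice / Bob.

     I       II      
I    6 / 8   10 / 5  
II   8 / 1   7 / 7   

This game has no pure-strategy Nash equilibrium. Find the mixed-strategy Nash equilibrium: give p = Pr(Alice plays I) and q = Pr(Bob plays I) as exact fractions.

p = 2/3, q = 3/5

In a mixed NE each player is indifferent between their pure strategies, so the opponent's mix sets the indifference.
Bob indifferent between I and II: p·8 + (1−p)·1 = p·5 + (1−p)·7 ⟹ 1 + 7p = 7 + (-2)p ⟹ p = 2/3.
Alice indifferent between I and II: q·6 + (1−q)·10 = q·8 + (1−q)·7 ⟹ 10 + (-4)q = 7 + 1q ⟹ q = 3/5.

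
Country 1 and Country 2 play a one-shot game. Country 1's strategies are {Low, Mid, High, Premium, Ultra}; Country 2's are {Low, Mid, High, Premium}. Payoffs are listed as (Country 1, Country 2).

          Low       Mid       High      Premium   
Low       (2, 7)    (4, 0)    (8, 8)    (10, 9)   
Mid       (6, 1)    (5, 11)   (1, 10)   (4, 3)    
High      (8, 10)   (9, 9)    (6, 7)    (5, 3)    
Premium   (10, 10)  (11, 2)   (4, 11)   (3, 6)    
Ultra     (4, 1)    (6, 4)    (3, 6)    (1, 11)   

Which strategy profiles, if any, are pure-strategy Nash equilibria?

A profile is a Nash equilibrium when each player is best-responding to the other.
Country 1's best responses — vs Low: Premium (payoff 10); vs Mid: Premium (payoff 11); vs High: Low (payoff 8); vs Premium: Low (payoff 10).
Country 2's best responses — vs Low: Premium (payoff 9); vs Mid: Mid (payoff 11); vs High: Low (payoff 10); vs Premium: High (payoff 11); vs Ultra: Premium (payoff 11).
The only mutual best response is (Low, Premium); neither player gains by switching there.

(Low, Premium)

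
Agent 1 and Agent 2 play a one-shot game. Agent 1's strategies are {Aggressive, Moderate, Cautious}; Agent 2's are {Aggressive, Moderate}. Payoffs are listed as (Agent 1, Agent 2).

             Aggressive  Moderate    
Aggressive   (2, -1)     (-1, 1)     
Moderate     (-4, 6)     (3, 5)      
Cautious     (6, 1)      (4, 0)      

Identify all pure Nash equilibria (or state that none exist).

(Cautious, Aggressive)

Find each player's best response to every opponent strategy; NE are the intersections.
Agent 1's best responses — vs Aggressive: Cautious (payoff 6); vs Moderate: Cautious (payoff 4).
Agent 2's best responses — vs Aggressive: Moderate (payoff 1); vs Moderate: Aggressive (payoff 6); vs Cautious: Aggressive (payoff 1).
The only mutual best response is (Cautious, Aggressive); neither player gains by switching there.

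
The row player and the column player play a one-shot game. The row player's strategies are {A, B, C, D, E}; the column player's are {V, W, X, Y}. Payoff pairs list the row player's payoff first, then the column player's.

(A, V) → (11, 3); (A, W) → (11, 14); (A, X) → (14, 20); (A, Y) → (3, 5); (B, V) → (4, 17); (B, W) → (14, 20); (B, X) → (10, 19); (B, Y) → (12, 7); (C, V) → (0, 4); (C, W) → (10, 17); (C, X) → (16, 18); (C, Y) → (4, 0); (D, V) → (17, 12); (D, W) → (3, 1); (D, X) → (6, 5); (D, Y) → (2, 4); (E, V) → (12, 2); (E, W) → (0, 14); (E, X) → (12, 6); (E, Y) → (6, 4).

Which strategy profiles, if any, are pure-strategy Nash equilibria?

(B, W), (C, X), and (D, V)

A profile is a Nash equilibrium when each player is best-responding to the other.
The row player's best responses — vs V: D (payoff 17); vs W: B (payoff 14); vs X: C (payoff 16); vs Y: B (payoff 12).
The column player's best responses — vs A: X (payoff 20); vs B: W (payoff 20); vs C: X (payoff 18); vs D: V (payoff 12); vs E: W (payoff 14).
Mutual best responses occur at (B, W), (C, X), and (D, V); at each, neither player gains by switching.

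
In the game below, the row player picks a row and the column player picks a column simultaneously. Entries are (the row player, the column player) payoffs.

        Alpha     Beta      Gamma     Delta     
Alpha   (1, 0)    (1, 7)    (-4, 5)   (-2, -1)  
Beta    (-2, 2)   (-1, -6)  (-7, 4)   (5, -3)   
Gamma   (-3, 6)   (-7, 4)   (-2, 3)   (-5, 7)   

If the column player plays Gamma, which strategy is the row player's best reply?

Gamma

With the column player fixed at Gamma, the row player's payoffs are: Alpha → -4, Beta → -7, Gamma → -2.
The maximum is -2, achieved by Gamma.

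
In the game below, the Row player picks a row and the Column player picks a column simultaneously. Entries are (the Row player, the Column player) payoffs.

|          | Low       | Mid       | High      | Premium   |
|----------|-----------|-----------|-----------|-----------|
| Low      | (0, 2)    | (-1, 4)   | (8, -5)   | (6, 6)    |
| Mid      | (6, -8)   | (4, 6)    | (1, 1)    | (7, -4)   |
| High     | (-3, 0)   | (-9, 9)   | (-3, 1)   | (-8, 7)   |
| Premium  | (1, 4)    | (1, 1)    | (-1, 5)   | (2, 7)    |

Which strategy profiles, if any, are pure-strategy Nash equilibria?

Find each player's best response to every opponent strategy; NE are the intersections.
The Row player's best responses — vs Low: Mid (payoff 6); vs Mid: Mid (payoff 4); vs High: Low (payoff 8); vs Premium: Mid (payoff 7).
The Column player's best responses — vs Low: Premium (payoff 6); vs Mid: Mid (payoff 6); vs High: Mid (payoff 9); vs Premium: Premium (payoff 7).
The only mutual best response is (Mid, Mid); neither player gains by switching there.

(Mid, Mid)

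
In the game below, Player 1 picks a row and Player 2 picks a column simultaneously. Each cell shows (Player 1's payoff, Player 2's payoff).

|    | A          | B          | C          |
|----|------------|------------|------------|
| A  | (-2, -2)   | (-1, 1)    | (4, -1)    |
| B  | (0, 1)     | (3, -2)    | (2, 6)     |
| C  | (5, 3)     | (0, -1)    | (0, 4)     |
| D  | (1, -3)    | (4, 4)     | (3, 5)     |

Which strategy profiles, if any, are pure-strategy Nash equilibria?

Check mutual best responses: a cell is a NE iff neither player can gain by unilaterally deviating.
Player 1's best responses — vs A: C (payoff 5); vs B: D (payoff 4); vs C: A (payoff 4).
Player 2's best responses — vs A: B (payoff 1); vs B: C (payoff 6); vs C: C (payoff 4); vs D: C (payoff 5).
No cell has both players best-responding. For instance, Player 1's best reply to B is D, but against D Player 2 prefers C over B.

No pure-strategy Nash equilibrium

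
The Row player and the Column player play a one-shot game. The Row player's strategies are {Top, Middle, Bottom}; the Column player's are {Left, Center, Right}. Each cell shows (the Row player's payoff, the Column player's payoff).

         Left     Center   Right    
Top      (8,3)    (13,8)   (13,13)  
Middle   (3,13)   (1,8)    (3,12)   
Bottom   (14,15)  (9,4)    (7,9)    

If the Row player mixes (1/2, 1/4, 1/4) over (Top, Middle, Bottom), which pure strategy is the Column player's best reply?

The Column player's best reply maximizes expected payoff against the mix.
Left: (1/2)·3 + (1/4)·13 + (1/4)·15 = 17/2
Center: (1/2)·8 + (1/4)·8 + (1/4)·4 = 7
Right: (1/2)·13 + (1/4)·12 + (1/4)·9 = 47/4
Highest expected payoff is 47/4, from Right.

Right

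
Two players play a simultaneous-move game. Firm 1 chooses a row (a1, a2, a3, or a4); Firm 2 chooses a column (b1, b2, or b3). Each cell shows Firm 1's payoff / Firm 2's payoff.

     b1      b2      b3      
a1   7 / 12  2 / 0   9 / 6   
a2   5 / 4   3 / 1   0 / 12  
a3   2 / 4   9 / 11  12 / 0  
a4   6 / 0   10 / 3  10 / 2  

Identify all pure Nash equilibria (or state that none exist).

(a1, b1) and (a4, b2)

Check mutual best responses: a cell is a NE iff neither player can gain by unilaterally deviating.
Firm 1's best responses — vs b1: a1 (payoff 7); vs b2: a4 (payoff 10); vs b3: a3 (payoff 12).
Firm 2's best responses — vs a1: b1 (payoff 12); vs a2: b3 (payoff 12); vs a3: b2 (payoff 11); vs a4: b2 (payoff 3).
Mutual best responses occur at (a1, b1) and (a4, b2); at each, neither player gains by switching.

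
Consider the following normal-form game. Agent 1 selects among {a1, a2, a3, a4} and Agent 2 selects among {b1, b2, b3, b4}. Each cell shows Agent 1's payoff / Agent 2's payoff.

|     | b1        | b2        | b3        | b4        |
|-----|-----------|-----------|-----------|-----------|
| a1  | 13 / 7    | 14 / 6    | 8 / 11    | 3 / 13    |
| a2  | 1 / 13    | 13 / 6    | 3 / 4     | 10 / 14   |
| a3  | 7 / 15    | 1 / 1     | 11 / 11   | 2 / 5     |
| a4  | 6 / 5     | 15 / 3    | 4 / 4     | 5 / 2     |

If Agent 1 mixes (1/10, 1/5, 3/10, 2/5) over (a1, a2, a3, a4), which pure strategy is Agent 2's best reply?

Agent 2's best reply maximizes expected payoff against the mix.
b1: (1/10)·7 + (1/5)·13 + (3/10)·15 + (2/5)·5 = 49/5
b2: (1/10)·6 + (1/5)·6 + (3/10)·1 + (2/5)·3 = 33/10
b3: (1/10)·11 + (1/5)·4 + (3/10)·11 + (2/5)·4 = 34/5
b4: (1/10)·13 + (1/5)·14 + (3/10)·5 + (2/5)·2 = 32/5
Highest expected payoff is 49/5, from b1.

b1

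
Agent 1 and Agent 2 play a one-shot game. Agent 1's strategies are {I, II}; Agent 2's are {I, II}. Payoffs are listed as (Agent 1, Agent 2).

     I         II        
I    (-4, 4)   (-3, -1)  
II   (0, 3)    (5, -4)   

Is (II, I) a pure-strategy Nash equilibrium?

Holding Agent 2 at I: Agent 1 gets 0 from II, versus -4 from I. No profitable deviation for Agent 1.
Holding Agent 1 at II: Agent 2 gets 3 from I, versus -4 from II. No profitable deviation for Agent 2 either.

Yes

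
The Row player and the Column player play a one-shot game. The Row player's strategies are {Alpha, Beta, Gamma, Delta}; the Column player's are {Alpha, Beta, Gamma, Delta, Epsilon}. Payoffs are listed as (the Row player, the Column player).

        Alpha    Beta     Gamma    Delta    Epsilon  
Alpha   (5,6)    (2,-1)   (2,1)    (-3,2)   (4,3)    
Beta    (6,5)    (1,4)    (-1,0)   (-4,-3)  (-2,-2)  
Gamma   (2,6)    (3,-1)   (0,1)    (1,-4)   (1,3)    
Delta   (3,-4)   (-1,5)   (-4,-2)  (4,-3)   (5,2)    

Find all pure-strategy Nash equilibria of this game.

(Beta, Alpha)

A profile is a Nash equilibrium when each player is best-responding to the other.
The Row player's best responses — vs Alpha: Beta (payoff 6); vs Beta: Gamma (payoff 3); vs Gamma: Alpha (payoff 2); vs Delta: Delta (payoff 4); vs Epsilon: Delta (payoff 5).
The Column player's best responses — vs Alpha: Alpha (payoff 6); vs Beta: Alpha (payoff 5); vs Gamma: Alpha (payoff 6); vs Delta: Beta (payoff 5).
The only mutual best response is (Beta, Alpha); neither player gains by switching there.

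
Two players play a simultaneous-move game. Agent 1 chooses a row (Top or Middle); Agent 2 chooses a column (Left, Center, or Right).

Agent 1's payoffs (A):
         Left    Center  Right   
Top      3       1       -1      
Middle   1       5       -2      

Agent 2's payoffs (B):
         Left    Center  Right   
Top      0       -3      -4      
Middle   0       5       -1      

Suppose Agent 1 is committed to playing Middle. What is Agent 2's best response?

With Agent 1 fixed at Middle, Agent 2's payoffs are: Left → 0, Center → 5, Right → -1.
The maximum is 5, achieved by Center.

Center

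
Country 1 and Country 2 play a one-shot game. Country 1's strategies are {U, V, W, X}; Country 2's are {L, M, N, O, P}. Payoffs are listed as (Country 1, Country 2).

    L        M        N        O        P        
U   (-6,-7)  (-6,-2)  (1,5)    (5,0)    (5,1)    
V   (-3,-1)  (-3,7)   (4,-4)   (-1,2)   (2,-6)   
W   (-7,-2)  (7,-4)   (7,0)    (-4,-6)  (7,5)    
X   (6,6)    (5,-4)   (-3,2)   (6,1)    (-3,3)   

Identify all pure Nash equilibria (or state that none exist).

Find each player's best response to every opponent strategy; NE are the intersections.
Country 1's best responses — vs L: X (payoff 6); vs M: W (payoff 7); vs N: W (payoff 7); vs O: X (payoff 6); vs P: W (payoff 7).
Country 2's best responses — vs U: N (payoff 5); vs V: M (payoff 7); vs W: P (payoff 5); vs X: L (payoff 6).
Mutual best responses occur at (W, P) and (X, L); at each, neither player gains by switching.

(W, P) and (X, L)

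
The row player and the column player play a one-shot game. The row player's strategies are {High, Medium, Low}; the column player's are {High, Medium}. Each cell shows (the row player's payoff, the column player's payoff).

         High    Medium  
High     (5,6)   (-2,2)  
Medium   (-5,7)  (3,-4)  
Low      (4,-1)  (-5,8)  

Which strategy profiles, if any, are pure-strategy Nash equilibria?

(High, High)

A profile is a Nash equilibrium when each player is best-responding to the other.
The row player's best responses — vs High: High (payoff 5); vs Medium: Medium (payoff 3).
The column player's best responses — vs High: High (payoff 6); vs Medium: High (payoff 7); vs Low: Medium (payoff 8).
The only mutual best response is (High, High); neither player gains by switching there.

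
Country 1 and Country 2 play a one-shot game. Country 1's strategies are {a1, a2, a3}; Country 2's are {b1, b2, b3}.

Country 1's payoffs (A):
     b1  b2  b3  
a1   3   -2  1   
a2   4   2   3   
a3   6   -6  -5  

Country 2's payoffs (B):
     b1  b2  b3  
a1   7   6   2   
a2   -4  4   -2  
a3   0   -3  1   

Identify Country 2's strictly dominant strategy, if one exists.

None

A strategy is strictly dominant if it gives Country 2 a strictly higher payoff than every other strategy, against every choice by the opponent.
b1 is not dominant: against a2, b2 gives 4 > -4.
b2 is not dominant: against a1, b1 gives 7 > 6.
b3 is not dominant: against a1, b1 gives 7 > 2.
No single strategy is best against every opponent action.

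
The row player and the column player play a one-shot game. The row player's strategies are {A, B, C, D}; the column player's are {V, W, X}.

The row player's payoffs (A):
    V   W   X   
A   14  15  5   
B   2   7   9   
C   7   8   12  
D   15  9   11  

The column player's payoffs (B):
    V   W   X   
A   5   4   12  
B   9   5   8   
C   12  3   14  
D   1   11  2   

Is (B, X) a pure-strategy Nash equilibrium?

Holding the column player at X: the row player gets 9 from B but could get 12 by switching to C. The row player has a profitable deviation.

No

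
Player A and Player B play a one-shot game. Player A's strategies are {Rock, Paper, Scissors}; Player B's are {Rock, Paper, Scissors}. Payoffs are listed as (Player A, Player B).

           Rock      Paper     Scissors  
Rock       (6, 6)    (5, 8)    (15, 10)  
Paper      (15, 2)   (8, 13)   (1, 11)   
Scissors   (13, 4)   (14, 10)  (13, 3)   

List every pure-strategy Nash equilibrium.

Find each player's best response to every opponent strategy; NE are the intersections.
Player A's best responses — vs Rock: Paper (payoff 15); vs Paper: Scissors (payoff 14); vs Scissors: Rock (payoff 15).
Player B's best responses — vs Rock: Scissors (payoff 10); vs Paper: Paper (payoff 13); vs Scissors: Paper (payoff 10).
Mutual best responses occur at (Rock, Scissors) and (Scissors, Paper); at each, neither player gains by switching.

(Rock, Scissors) and (Scissors, Paper)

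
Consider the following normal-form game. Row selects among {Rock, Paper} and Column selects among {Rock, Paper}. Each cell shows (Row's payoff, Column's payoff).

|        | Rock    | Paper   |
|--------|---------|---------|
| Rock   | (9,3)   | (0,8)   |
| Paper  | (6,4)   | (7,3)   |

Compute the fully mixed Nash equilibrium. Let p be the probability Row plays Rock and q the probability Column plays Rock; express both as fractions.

In a mixed NE each player is indifferent between their pure strategies, so the opponent's mix sets the indifference.
Column indifferent between Rock and Paper: p·3 + (1−p)·4 = p·8 + (1−p)·3 ⟹ 4 + (-1)p = 3 + 5p ⟹ p = 1/6.
Row indifferent between Rock and Paper: q·9 + (1−q)·0 = q·6 + (1−q)·7 ⟹ 0 + 9q = 7 + (-1)q ⟹ q = 7/10.

p = 1/6, q = 7/10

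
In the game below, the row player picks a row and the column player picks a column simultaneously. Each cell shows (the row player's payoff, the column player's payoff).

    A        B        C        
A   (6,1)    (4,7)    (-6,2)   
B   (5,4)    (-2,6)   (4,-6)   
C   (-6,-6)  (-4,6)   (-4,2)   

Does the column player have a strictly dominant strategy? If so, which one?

B

Check whether one of the column player's strategies beats all alternatives regardless of what the opponent does.
B strictly dominates: vs A: 7 > each of {1, 2}; vs B: 6 > each of {4, -6}; vs C: 6 > each of {-6, 2}.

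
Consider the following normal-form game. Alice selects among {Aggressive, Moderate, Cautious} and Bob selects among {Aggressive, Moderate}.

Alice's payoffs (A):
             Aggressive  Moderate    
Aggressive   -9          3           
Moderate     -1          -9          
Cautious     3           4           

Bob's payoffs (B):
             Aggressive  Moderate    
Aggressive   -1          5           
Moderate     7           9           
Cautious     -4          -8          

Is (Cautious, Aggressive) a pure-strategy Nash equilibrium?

Holding Bob at Aggressive: Alice gets 3 from Cautious, versus -9 from Aggressive, -1 from Moderate. No profitable deviation for Alice.
Holding Alice at Cautious: Bob gets -4 from Aggressive, versus -8 from Moderate. No profitable deviation for Bob either.

Yes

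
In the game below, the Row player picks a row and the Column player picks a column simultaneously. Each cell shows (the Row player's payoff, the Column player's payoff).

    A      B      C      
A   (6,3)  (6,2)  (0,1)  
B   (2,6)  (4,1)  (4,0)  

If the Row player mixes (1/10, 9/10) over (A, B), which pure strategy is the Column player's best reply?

A

Compute the Column player's expected payoff from each pure strategy against the given mix.
A: (1/10)·3 + (9/10)·6 = 57/10
B: (1/10)·2 + (9/10)·1 = 11/10
C: (1/10)·1 + (9/10)·0 = 1/10
Highest expected payoff is 57/10, from A.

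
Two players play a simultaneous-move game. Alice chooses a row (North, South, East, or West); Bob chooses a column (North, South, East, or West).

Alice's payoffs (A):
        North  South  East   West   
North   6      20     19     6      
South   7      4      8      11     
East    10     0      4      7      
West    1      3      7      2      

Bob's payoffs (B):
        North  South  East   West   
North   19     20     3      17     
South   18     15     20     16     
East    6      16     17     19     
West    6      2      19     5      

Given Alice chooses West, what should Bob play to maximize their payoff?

With Alice fixed at West, Bob's payoffs are: North → 6, South → 2, East → 19, West → 5.
The maximum is 19, achieved by East.

East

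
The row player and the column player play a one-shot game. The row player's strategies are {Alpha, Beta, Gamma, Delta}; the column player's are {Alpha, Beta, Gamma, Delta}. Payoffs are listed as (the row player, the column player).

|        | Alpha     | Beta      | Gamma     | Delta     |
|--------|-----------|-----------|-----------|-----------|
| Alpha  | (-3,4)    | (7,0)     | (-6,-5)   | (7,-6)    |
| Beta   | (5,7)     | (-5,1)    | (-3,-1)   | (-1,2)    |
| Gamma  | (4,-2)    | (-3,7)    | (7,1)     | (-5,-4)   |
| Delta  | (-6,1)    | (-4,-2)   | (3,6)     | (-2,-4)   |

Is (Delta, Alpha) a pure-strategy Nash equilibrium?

Holding the column player at Alpha: the row player gets -6 from Delta but could get 5 by switching to Beta. The row player has a profitable deviation.

No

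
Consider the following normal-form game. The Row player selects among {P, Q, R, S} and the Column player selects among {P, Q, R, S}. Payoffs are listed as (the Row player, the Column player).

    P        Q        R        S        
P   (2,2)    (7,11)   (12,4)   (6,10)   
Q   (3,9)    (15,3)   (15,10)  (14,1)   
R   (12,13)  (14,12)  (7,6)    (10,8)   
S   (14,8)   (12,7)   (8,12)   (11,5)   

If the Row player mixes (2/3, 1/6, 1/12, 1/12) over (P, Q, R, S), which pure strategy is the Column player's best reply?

The Column player's best reply maximizes expected payoff against the mix.
P: (2/3)·2 + (1/6)·9 + (1/12)·13 + (1/12)·8 = 55/12
Q: (2/3)·11 + (1/6)·3 + (1/12)·12 + (1/12)·7 = 113/12
R: (2/3)·4 + (1/6)·10 + (1/12)·6 + (1/12)·12 = 35/6
S: (2/3)·10 + (1/6)·1 + (1/12)·8 + (1/12)·5 = 95/12
Highest expected payoff is 113/12, from Q.

Q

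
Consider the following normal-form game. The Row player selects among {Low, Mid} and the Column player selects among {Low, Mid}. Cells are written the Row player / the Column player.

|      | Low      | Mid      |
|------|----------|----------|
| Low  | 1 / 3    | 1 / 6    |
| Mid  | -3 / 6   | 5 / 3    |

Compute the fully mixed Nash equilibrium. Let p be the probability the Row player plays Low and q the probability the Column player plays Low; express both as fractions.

Each player's mixing probability is pinned down by making the *other* player indifferent.
The Column player indifferent between Low and Mid: p·3 + (1−p)·6 = p·6 + (1−p)·3 ⟹ 6 + (-3)p = 3 + 3p ⟹ p = 1/2.
The Row player indifferent between Low and Mid: q·1 + (1−q)·1 = q·(-3) + (1−q)·5 ⟹ 1 + 0q = 5 + (-8)q ⟹ q = 1/2.

p = 1/2, q = 1/2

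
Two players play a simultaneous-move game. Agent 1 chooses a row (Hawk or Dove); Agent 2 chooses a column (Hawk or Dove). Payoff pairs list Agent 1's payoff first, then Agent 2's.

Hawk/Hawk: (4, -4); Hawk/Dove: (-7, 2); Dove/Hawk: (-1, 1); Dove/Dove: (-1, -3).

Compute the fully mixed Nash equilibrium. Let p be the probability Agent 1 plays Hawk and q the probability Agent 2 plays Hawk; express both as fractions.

Each player's mixing probability is pinned down by making the *other* player indifferent.
Agent 2 indifferent between Hawk and Dove: p·(-4) + (1−p)·1 = p·2 + (1−p)·(-3) ⟹ 1 + (-5)p = (-3) + 5p ⟹ p = 2/5.
Agent 1 indifferent between Hawk and Dove: q·4 + (1−q)·(-7) = q·(-1) + (1−q)·(-1) ⟹ (-7) + 11q = (-1) + 0q ⟹ q = 6/11.

p = 2/5, q = 6/11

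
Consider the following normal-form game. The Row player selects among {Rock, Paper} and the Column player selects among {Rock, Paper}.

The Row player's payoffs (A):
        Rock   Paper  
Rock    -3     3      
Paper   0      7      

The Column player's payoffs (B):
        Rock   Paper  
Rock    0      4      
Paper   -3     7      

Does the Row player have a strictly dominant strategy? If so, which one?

Paper

Check whether one of the Row player's strategies beats all alternatives regardless of what the opponent does.
Paper strictly dominates: vs Rock: 0 > -3; vs Paper: 7 > 3.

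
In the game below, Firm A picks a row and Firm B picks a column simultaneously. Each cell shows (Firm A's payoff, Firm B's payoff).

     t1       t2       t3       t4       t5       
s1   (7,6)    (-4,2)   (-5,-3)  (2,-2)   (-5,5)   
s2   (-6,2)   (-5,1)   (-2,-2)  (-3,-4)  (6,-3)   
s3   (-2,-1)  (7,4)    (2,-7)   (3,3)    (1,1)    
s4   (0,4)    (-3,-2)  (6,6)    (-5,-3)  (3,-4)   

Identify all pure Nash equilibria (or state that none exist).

A profile is a Nash equilibrium when each player is best-responding to the other.
Firm A's best responses — vs t1: s1 (payoff 7); vs t2: s3 (payoff 7); vs t3: s4 (payoff 6); vs t4: s3 (payoff 3); vs t5: s2 (payoff 6).
Firm B's best responses — vs s1: t1 (payoff 6); vs s2: t1 (payoff 2); vs s3: t2 (payoff 4); vs s4: t3 (payoff 6).
Mutual best responses occur at (s1, t1), (s3, t2), and (s4, t3); at each, neither player gains by switching.

(s1, t1), (s3, t2), and (s4, t3)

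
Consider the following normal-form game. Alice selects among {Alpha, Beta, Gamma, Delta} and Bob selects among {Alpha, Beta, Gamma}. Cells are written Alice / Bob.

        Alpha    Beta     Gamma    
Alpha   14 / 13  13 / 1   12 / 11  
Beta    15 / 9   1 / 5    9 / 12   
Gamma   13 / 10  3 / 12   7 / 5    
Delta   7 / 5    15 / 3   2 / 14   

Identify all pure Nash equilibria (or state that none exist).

No pure-strategy Nash equilibrium

A profile is a Nash equilibrium when each player is best-responding to the other.
Alice's best responses — vs Alpha: Beta (payoff 15); vs Beta: Delta (payoff 15); vs Gamma: Alpha (payoff 12).
Bob's best responses — vs Alpha: Alpha (payoff 13); vs Beta: Gamma (payoff 12); vs Gamma: Beta (payoff 12); vs Delta: Gamma (payoff 14).
No cell has both players best-responding. For instance, Alice's best reply to Alpha is Beta, but against Beta Bob prefers Gamma over Alpha.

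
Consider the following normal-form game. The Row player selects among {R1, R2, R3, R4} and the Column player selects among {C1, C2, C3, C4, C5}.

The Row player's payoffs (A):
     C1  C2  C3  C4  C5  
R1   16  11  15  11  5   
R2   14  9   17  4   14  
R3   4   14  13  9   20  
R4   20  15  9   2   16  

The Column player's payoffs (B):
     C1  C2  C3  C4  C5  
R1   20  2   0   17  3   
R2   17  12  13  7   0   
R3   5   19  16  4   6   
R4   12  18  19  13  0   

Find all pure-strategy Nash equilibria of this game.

None

Check mutual best responses: a cell is a NE iff neither player can gain by unilaterally deviating.
The Row player's best responses — vs C1: R4 (payoff 20); vs C2: R4 (payoff 15); vs C3: R2 (payoff 17); vs C4: R1 (payoff 11); vs C5: R3 (payoff 20).
The Column player's best responses — vs R1: C1 (payoff 20); vs R2: C1 (payoff 17); vs R3: C2 (payoff 19); vs R4: C3 (payoff 19).
No cell has both players best-responding. For instance, the Row player's best reply to C5 is R3, but against R3 the Column player prefers C2 over C5.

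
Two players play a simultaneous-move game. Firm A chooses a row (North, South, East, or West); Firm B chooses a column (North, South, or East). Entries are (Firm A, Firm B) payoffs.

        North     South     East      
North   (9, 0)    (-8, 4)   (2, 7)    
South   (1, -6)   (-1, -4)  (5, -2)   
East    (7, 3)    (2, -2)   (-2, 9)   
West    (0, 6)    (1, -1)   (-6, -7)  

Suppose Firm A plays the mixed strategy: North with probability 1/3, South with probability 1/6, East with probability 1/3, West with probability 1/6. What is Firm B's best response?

Compute Firm B's expected payoff from each pure strategy against the given mix.
North: (1/3)·0 + (1/6)·(-6) + (1/3)·3 + (1/6)·6 = 1
South: (1/3)·4 + (1/6)·(-4) + (1/3)·(-2) + (1/6)·(-1) = -1/6
East: (1/3)·7 + (1/6)·(-2) + (1/3)·9 + (1/6)·(-7) = 23/6
Highest expected payoff is 23/6, from East.

East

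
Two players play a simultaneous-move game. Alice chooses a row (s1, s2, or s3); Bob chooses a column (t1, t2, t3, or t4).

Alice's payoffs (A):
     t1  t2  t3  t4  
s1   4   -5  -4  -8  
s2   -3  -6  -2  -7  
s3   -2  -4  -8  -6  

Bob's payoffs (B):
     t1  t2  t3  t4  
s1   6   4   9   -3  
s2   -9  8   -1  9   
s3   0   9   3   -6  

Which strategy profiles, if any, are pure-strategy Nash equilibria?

(s3, t2)

Find each player's best response to every opponent strategy; NE are the intersections.
Alice's best responses — vs t1: s1 (payoff 4); vs t2: s3 (payoff -4); vs t3: s2 (payoff -2); vs t4: s3 (payoff -6).
Bob's best responses — vs s1: t3 (payoff 9); vs s2: t4 (payoff 9); vs s3: t2 (payoff 9).
The only mutual best response is (s3, t2); neither player gains by switching there.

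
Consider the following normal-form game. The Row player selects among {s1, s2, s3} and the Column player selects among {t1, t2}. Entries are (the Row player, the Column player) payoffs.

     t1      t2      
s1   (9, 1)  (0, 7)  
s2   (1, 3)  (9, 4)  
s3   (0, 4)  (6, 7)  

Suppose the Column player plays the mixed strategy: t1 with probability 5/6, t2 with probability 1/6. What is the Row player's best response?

s1

Compute the Row player's expected payoff from each pure strategy against the given mix.
s1: (5/6)·9 + (1/6)·0 = 15/2
s2: (5/6)·1 + (1/6)·9 = 7/3
s3: (5/6)·0 + (1/6)·6 = 1
Highest expected payoff is 15/2, from s1.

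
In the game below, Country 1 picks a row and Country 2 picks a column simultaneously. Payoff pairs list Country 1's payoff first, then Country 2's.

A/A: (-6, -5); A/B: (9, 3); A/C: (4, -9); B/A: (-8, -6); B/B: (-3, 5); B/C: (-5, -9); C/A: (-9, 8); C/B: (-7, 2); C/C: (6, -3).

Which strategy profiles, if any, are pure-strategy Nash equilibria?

A profile is a Nash equilibrium when each player is best-responding to the other.
Country 1's best responses — vs A: A (payoff -6); vs B: A (payoff 9); vs C: C (payoff 6).
Country 2's best responses — vs A: B (payoff 3); vs B: B (payoff 5); vs C: A (payoff 8).
The only mutual best response is (A, B); neither player gains by switching there.

(A, B)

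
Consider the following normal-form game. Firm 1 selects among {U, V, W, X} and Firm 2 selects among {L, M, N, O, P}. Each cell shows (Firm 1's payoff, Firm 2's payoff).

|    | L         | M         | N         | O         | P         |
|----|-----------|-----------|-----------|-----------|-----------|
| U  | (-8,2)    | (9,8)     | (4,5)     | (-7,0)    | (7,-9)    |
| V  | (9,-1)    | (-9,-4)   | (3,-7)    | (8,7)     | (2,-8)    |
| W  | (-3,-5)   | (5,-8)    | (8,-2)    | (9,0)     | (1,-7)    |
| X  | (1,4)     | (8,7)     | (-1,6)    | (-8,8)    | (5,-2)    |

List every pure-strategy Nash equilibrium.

Check mutual best responses: a cell is a NE iff neither player can gain by unilaterally deviating.
Firm 1's best responses — vs L: V (payoff 9); vs M: U (payoff 9); vs N: W (payoff 8); vs O: W (payoff 9); vs P: U (payoff 7).
Firm 2's best responses — vs U: M (payoff 8); vs V: O (payoff 7); vs W: O (payoff 0); vs X: O (payoff 8).
Mutual best responses occur at (U, M) and (W, O); at each, neither player gains by switching.

(U, M) and (W, O)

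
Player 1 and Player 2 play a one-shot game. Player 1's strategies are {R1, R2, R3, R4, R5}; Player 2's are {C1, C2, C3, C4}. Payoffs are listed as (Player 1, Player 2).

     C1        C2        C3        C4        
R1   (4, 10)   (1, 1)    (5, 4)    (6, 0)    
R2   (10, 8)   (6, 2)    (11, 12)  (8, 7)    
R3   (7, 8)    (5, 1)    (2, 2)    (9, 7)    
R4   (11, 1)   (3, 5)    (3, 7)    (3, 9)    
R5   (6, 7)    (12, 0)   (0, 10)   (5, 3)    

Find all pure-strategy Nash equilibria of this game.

(R2, C3)

A profile is a Nash equilibrium when each player is best-responding to the other.
Player 1's best responses — vs C1: R4 (payoff 11); vs C2: R5 (payoff 12); vs C3: R2 (payoff 11); vs C4: R3 (payoff 9).
Player 2's best responses — vs R1: C1 (payoff 10); vs R2: C3 (payoff 12); vs R3: C1 (payoff 8); vs R4: C4 (payoff 9); vs R5: C3 (payoff 10).
The only mutual best response is (R2, C3); neither player gains by switching there.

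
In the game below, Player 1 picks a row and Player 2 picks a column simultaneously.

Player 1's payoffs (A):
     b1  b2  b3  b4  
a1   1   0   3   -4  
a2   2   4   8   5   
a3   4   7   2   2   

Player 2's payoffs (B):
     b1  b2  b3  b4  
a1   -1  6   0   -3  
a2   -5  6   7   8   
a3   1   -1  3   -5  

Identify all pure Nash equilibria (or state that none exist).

Check mutual best responses: a cell is a NE iff neither player can gain by unilaterally deviating.
Player 1's best responses — vs b1: a3 (payoff 4); vs b2: a3 (payoff 7); vs b3: a2 (payoff 8); vs b4: a2 (payoff 5).
Player 2's best responses — vs a1: b2 (payoff 6); vs a2: b4 (payoff 8); vs a3: b3 (payoff 3).
The only mutual best response is (a2, b4); neither player gains by switching there.

(a2, b4)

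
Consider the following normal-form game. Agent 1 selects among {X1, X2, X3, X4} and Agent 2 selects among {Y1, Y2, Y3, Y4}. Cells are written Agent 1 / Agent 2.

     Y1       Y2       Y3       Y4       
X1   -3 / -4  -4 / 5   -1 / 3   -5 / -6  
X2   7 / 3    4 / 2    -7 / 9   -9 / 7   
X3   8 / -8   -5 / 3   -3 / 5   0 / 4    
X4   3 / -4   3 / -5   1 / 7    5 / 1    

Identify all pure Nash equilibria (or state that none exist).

(X4, Y3)

A profile is a Nash equilibrium when each player is best-responding to the other.
Agent 1's best responses — vs Y1: X3 (payoff 8); vs Y2: X2 (payoff 4); vs Y3: X4 (payoff 1); vs Y4: X4 (payoff 5).
Agent 2's best responses — vs X1: Y2 (payoff 5); vs X2: Y3 (payoff 9); vs X3: Y3 (payoff 5); vs X4: Y3 (payoff 7).
The only mutual best response is (X4, Y3); neither player gains by switching there.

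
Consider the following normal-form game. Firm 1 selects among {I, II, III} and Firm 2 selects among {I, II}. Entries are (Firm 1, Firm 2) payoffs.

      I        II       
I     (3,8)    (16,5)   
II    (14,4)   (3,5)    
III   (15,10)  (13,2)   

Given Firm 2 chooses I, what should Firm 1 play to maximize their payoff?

III

With Firm 2 fixed at I, Firm 1's payoffs are: I → 3, II → 14, III → 15.
The maximum is 15, achieved by III.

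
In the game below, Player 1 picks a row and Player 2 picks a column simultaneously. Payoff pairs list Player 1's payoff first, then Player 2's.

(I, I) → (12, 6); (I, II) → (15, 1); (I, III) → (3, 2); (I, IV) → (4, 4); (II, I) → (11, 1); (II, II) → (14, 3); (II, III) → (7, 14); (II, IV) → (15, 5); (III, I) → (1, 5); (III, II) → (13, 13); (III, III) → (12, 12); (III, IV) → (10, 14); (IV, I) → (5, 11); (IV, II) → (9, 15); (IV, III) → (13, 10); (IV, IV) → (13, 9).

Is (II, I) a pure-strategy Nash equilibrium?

Holding Player 2 at I: Player 1 gets 11 from II but could get 12 by switching to I. Player 1 has a profitable deviation.

No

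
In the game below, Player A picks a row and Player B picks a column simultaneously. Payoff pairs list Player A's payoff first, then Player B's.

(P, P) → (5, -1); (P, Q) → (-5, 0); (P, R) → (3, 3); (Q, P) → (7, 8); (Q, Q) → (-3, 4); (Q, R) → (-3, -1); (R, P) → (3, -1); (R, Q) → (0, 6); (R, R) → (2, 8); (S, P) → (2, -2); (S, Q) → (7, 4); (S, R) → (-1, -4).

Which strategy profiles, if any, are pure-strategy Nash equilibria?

Check mutual best responses: a cell is a NE iff neither player can gain by unilaterally deviating.
Player A's best responses — vs P: Q (payoff 7); vs Q: S (payoff 7); vs R: P (payoff 3).
Player B's best responses — vs P: R (payoff 3); vs Q: P (payoff 8); vs R: R (payoff 8); vs S: Q (payoff 4).
Mutual best responses occur at (P, R), (Q, P), and (S, Q); at each, neither player gains by switching.

(P, R), (Q, P), and (S, Q)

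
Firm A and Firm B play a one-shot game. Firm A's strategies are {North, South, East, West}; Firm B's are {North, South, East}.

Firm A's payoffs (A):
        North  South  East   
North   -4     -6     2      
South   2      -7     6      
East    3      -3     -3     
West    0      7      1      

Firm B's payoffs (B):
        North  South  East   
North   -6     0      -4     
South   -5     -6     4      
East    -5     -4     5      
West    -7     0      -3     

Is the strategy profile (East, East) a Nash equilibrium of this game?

Holding Firm B at East: Firm A gets -3 from East but could get 6 by switching to South. Firm A has a profitable deviation.

No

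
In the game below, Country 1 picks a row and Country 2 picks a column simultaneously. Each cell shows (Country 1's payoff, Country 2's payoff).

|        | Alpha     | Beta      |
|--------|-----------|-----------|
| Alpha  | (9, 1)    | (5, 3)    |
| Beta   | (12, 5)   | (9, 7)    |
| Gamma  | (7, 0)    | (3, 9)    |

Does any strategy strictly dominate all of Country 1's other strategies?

Beta

A strategy is strictly dominant if it gives Country 1 a strictly higher payoff than every other strategy, against every choice by the opponent.
Beta strictly dominates: vs Alpha: 12 > each of {9, 7}; vs Beta: 9 > each of {5, 3}.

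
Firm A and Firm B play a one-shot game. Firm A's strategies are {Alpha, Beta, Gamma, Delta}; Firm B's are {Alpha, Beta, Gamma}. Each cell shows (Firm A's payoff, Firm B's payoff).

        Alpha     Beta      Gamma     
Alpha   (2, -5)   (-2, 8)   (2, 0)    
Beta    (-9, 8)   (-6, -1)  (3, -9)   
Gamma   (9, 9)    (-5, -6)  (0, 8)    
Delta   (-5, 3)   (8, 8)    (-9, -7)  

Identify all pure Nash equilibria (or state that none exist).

Check mutual best responses: a cell is a NE iff neither player can gain by unilaterally deviating.
Firm A's best responses — vs Alpha: Gamma (payoff 9); vs Beta: Delta (payoff 8); vs Gamma: Beta (payoff 3).
Firm B's best responses — vs Alpha: Beta (payoff 8); vs Beta: Alpha (payoff 8); vs Gamma: Alpha (payoff 9); vs Delta: Beta (payoff 8).
Mutual best responses occur at (Gamma, Alpha) and (Delta, Beta); at each, neither player gains by switching.

(Gamma, Alpha) and (Delta, Beta)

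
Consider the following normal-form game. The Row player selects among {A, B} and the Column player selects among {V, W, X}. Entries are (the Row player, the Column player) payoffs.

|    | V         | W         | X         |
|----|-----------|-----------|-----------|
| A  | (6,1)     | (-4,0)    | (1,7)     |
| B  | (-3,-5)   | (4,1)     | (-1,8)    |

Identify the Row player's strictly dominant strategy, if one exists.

None

A strategy is strictly dominant if it gives the Row player a strictly higher payoff than every other strategy, against every choice by the opponent.
A is not dominant: against W, B gives 4 > -4.
B is not dominant: against V, A gives 6 > -3.
No single strategy is best against every opponent action.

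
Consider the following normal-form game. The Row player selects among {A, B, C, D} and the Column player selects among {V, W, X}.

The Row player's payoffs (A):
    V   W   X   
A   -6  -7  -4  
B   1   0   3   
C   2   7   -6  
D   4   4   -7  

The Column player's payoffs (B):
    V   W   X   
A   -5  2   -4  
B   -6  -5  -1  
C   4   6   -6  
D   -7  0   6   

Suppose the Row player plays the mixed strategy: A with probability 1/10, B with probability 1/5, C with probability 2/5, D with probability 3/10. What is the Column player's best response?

W

Compute the Column player's expected payoff from each pure strategy against the given mix.
V: (1/10)·(-5) + (1/5)·(-6) + (2/5)·4 + (3/10)·(-7) = -11/5
W: (1/10)·2 + (1/5)·(-5) + (2/5)·6 + (3/10)·0 = 8/5
X: (1/10)·(-4) + (1/5)·(-1) + (2/5)·(-6) + (3/10)·6 = -6/5
Highest expected payoff is 8/5, from W.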